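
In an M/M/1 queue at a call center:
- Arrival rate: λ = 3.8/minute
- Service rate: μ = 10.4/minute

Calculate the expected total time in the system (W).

First, compute utilization: ρ = λ/μ = 3.8/10.4 = 0.3654
For M/M/1: W = 1/(μ-λ)
W = 1/(10.4-3.8) = 1/6.60
W = 0.1515 minutes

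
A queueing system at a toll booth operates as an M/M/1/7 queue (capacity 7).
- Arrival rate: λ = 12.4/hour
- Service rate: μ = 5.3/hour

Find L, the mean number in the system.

ρ = λ/μ = 12.4/5.3 = 2.3396
P₀ = (1-ρ)/(1-ρ^(K+1)) = (1-2.3396)/(1-2.3396^8) = -1.3396/-896.7035 = 0.001494
P_K = P₀×ρ^K = 0.001494 × 2.3396^7 = 0.001494 × 383.6995 = 0.5732
L = ρ[1 - (K+1)ρ^K + Kρ^(K+1)] / [(1-ρ)(1-ρ^(K+1))]
L = 2.3396 × (1 - 8×383.6995 + 7×897.7035) / ((1 - 2.3396) × (1 - 897.7035)) = 6.2624 vehicles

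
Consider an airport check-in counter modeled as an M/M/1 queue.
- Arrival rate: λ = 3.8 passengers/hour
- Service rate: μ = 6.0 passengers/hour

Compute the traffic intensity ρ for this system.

Server utilization: ρ = λ/μ
ρ = 3.8/6.0 = 0.6333
The server is busy 63.33% of the time.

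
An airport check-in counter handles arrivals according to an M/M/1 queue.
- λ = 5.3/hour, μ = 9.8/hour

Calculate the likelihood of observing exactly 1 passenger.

ρ = λ/μ = 5.3/9.8 = 0.5408
P(n) = (1-ρ)ρⁿ
P(1) = (1-0.5408) × 0.5408^1
P(1) = 0.4592 × 0.5408
P(1) = 0.2483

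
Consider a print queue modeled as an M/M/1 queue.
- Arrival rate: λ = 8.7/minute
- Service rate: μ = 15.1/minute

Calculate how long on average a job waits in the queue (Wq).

First, compute utilization: ρ = λ/μ = 8.7/15.1 = 0.5762
For M/M/1: Wq = λ/(μ(μ-λ))
Wq = 8.7/(15.1 × (15.1-8.7))
Wq = 8.7/(15.1 × 6.40)
Wq = 0.09002 minutes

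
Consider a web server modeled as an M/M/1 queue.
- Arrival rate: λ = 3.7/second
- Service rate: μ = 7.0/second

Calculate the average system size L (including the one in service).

ρ = λ/μ = 3.7/7.0 = 0.5286
For M/M/1: L = λ/(μ-λ)
L = 3.7/(7.0-3.7) = 3.7/3.30
L = 1.1212 requests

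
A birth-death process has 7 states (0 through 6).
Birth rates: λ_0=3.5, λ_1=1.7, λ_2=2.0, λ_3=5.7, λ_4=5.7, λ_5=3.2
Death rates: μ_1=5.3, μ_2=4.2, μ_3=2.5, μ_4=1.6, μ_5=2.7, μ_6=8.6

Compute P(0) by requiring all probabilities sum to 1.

Ratios P(n)/P(0) = (λ₀···λₙ₋₁)/(μ₁···μₙ):
P(1)/P(0) = (3.5)/(5.3) = 0.6604
P(2)/P(0) = (3.5×1.7)/(5.3×4.2) = 0.2673
P(3)/P(0) = (3.5×1.7×2.0)/(5.3×4.2×2.5) = 0.2138
P(4)/P(0) = (3.5×1.7×2.0×5.7)/(5.3×4.2×2.5×1.6) = 0.7618
P(5)/P(0) = (3.5×1.7×2.0×5.7×5.7)/(5.3×4.2×2.5×1.6×2.7) = 1.6082
P(6)/P(0) = (3.5×1.7×2.0×5.7×5.7×3.2)/(5.3×4.2×2.5×1.6×2.7×8.6) = 0.5984

Normalization: ∑ P(n) = 1
P(0) × (1.0000 + 0.6604 + 0.2673 + 0.2138 + 0.7618 + 1.6082 + 0.5984) = 1
P(0) × 5.1099 = 1
P(0) = 1/5.1099 = 0.1957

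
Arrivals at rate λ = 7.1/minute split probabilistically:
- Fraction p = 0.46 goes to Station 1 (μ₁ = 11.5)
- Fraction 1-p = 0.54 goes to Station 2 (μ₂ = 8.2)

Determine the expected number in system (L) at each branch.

Effective rates: λ₁ = 7.1×0.46 = 3.266, λ₂ = 7.1×0.54 = 3.834
Station 1: ρ₁ = 3.266/11.5 = 0.2840, L₁ = ρ₁/(1-ρ₁) = 0.2840/(1-0.2840) = 0.3966
Station 2: ρ₂ = 3.834/8.2 = 0.46756, L₂ = ρ₂/(1-ρ₂) = 0.46756/(1-0.46756) = 0.8781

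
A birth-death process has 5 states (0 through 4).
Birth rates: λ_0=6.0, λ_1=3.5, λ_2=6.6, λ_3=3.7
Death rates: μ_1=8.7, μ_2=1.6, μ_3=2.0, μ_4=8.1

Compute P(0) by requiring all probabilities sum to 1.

Ratios P(n)/P(0) = (λ₀···λₙ₋₁)/(μ₁···μₙ):
P(1)/P(0) = (6.0)/(8.7) = 0.6897
P(2)/P(0) = (6.0×3.5)/(8.7×1.6) = 1.5086
P(3)/P(0) = (6.0×3.5×6.6)/(8.7×1.6×2.0) = 4.9784
P(4)/P(0) = (6.0×3.5×6.6×3.7)/(8.7×1.6×2.0×8.1) = 2.2741

Normalization: ∑ P(n) = 1
P(0) × (1.0000 + 0.6897 + 1.5086 + 4.9784 + 2.2741) = 1
P(0) × 10.4508 = 1
P(0) = 1/10.4508 = 0.09569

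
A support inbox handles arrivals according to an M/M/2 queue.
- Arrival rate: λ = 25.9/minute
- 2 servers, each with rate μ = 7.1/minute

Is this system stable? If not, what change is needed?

Stability requires ρ = λ/(cμ) < 1
ρ = 25.9/(2 × 7.1) = 25.9/14.20 = 1.8239
Since 1.8239 ≥ 1, the system is UNSTABLE.
Need c > λ/μ = 25.9/7.1 = 3.65.
Minimum servers needed: c = 4.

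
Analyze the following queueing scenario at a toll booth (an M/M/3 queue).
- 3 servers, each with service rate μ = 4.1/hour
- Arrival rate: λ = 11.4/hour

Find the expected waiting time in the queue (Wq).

Traffic intensity: ρ = λ/(cμ) = 11.4/(3×4.1) = 0.9268
Since ρ = 0.9268 < 1, system is stable.
Offered load a = λ/μ = cρ = 11.4/4.1 = 2.7805
P₀ = [ Σₙ₌₀^2 aⁿ/n! + a^3/(3!(1-ρ)) ]⁻¹
Σ = a^0/0! + a^1/1! + a^2/2! = 1.00000 + 2.78049 + 3.86556 = 7.6460
a^3/(3!(1-ρ)) = 21.49626/(6 × 0.07317073) = 48.9637
P₀ = 1/(7.6460 + 48.9637) = 0.01766
Lq = P₀·a^3·ρ / (3!(1-ρ)²) = 0.0176648 × 21.4963 × 0.926829 / (6 × 0.00535396) = 10.9558
Wq = Lq/λ = 10.9558/11.4 = 0.9610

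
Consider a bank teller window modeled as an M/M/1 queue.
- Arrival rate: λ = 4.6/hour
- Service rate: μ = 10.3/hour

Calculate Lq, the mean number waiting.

ρ = λ/μ = 4.6/10.3 = 0.4466
For M/M/1: Lq = λ²/(μ(μ-λ))
Lq = 21.16/(10.3 × 5.70)
Lq = 0.3604 transactions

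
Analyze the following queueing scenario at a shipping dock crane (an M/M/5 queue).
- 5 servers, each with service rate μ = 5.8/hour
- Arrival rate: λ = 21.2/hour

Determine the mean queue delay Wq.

Traffic intensity: ρ = λ/(cμ) = 21.2/(5×5.8) = 0.7310
Since ρ = 0.7310 < 1, system is stable.
Offered load a = λ/μ = cρ = 21.2/5.8 = 3.6552
P₀ = [ Σₙ₌₀^4 aⁿ/n! + a^5/(5!(1-ρ)) ]⁻¹
Σ = a^0/0! + a^1/1! + a^2/2! + a^3/3! + a^4/4! = 1.0000 + 3.6552 + 6.6801 + 8.1390 + 7.4374 = 26.9117
a^5/(5!(1-ρ)) = 652.4381/(120 × 0.268966) = 20.2144
P₀ = 1/(26.9117 + 20.2144) = 0.02122
Lq = P₀·a^5·ρ / (5!(1-ρ)²) = 0.02122 × 652.4381 × 0.7310 / (120 × 0.07234) = 1.1658
Wq = Lq/λ = 1.1658/21.2 = 0.05499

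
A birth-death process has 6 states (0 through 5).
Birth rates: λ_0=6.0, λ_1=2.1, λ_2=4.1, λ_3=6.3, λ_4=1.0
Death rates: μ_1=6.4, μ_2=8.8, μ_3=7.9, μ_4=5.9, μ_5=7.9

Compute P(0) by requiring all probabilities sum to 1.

Ratios P(n)/P(0) = (λ₀···λₙ₋₁)/(μ₁···μₙ):
P(1)/P(0) = (6.0)/(6.4) = 0.9375
P(2)/P(0) = (6.0×2.1)/(6.4×8.8) = 0.2237
P(3)/P(0) = (6.0×2.1×4.1)/(6.4×8.8×7.9) = 0.1161
P(4)/P(0) = (6.0×2.1×4.1×6.3)/(6.4×8.8×7.9×5.9) = 0.1240
P(5)/P(0) = (6.0×2.1×4.1×6.3×1.0)/(6.4×8.8×7.9×5.9×7.9) = 0.01569

Normalization: ∑ P(n) = 1
P(0) × (1.0000 + 0.9375 + 0.2237 + 0.1161 + 0.1240 + 0.01569) = 1
P(0) × 2.4170 = 1
P(0) = 1/2.4170 = 0.4137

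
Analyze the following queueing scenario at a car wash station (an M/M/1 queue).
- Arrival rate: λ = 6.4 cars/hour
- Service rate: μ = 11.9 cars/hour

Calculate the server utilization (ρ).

Server utilization: ρ = λ/μ
ρ = 6.4/11.9 = 0.5378
The server is busy 53.78% of the time.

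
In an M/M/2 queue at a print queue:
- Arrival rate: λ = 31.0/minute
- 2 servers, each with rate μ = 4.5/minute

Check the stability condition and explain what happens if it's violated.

Stability requires ρ = λ/(cμ) < 1
ρ = 31.0/(2 × 4.5) = 31.0/9.00 = 3.4444
Since 3.4444 ≥ 1, the system is UNSTABLE.
Need c > λ/μ = 31.0/4.5 = 6.89.
Minimum servers needed: c = 7.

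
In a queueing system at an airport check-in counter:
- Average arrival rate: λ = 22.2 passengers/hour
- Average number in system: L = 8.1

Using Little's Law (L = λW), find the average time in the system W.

Little's Law: L = λW, so W = L/λ
W = 8.1/22.2 = 0.3649 hours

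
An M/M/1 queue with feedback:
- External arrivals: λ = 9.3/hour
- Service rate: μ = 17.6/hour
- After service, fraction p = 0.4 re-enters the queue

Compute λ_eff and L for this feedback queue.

Effective arrival rate: λ_eff = λ/(1-p) = 9.3/(1-0.4) = 9.3/0.60 = 15.5000
ρ = λ_eff/μ = 15.5000/17.6 = 0.880682
L = ρ/(1-ρ) = 0.880682/(1-0.880682) = 7.3810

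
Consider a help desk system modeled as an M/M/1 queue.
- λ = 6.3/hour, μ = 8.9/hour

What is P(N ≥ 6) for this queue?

ρ = λ/μ = 6.3/8.9 = 0.7079
P(N ≥ n) = ρⁿ
P(N ≥ 6) = 0.7079^6
P(N ≥ 6) = 0.1258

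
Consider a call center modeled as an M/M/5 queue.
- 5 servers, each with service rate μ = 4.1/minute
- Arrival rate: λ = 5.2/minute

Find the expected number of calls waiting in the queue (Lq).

Traffic intensity: ρ = λ/(cμ) = 5.2/(5×4.1) = 0.2537
Since ρ = 0.2537 < 1, system is stable.
Offered load a = λ/μ = cρ = 5.2/4.1 = 1.2683
P₀ = [ Σₙ₌₀^4 aⁿ/n! + a^5/(5!(1-ρ)) ]⁻¹
Σ = a^0/0! + a^1/1! + a^2/2! + a^3/3! + a^4/4! = 1.0000 + 1.2683 + 0.8043 + 0.3400 + 0.1078 = 3.5204
a^5/(5!(1-ρ)) = 3.2817/(120 × 0.7463) = 0.03664
P₀ = 1/(3.5204 + 0.03664) = 0.2811
Lq = P₀·a^5·ρ / (5!(1-ρ)²) = 0.2811 × 3.2817 × 0.2537 / (120 × 0.5570) = 0.003501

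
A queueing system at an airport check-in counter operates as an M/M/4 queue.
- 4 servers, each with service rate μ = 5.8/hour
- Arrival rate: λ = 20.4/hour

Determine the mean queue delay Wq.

Traffic intensity: ρ = λ/(cμ) = 20.4/(4×5.8) = 0.8793
Since ρ = 0.8793 < 1, system is stable.
Offered load a = λ/μ = cρ = 20.4/5.8 = 3.5172
P₀ = [ Σₙ₌₀^3 aⁿ/n! + a^4/(4!(1-ρ)) ]⁻¹
Σ = a^0/0! + a^1/1! + a^2/2! + a^3/3! = 1.0000 + 3.5172 + 6.1855 + 7.2520 = 17.9547
a^4/(4!(1-ρ)) = 153.0413/(24 × 0.1206897) = 52.8357
P₀ = 1/(17.9547 + 52.8357) = 0.01413
Lq = P₀·a^4·ρ / (4!(1-ρ)²) = 0.0141262 × 153.0413 × 0.879310 / (24 × 0.0145660) = 5.4378
Wq = Lq/λ = 5.4378/20.4 = 0.2666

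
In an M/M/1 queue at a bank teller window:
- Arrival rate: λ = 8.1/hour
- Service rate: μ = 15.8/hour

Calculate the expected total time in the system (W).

First, compute utilization: ρ = λ/μ = 8.1/15.8 = 0.5127
For M/M/1: W = 1/(μ-λ)
W = 1/(15.8-8.1) = 1/7.70
W = 0.1299 hours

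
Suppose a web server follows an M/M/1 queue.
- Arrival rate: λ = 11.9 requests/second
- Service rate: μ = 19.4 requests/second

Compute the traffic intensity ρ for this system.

Server utilization: ρ = λ/μ
ρ = 11.9/19.4 = 0.6134
The server is busy 61.34% of the time.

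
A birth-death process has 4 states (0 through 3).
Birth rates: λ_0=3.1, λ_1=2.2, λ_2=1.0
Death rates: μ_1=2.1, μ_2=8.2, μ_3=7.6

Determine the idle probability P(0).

Ratios P(n)/P(0) = (λ₀···λₙ₋₁)/(μ₁···μₙ):
P(1)/P(0) = (3.1)/(2.1) = 1.4762
P(2)/P(0) = (3.1×2.2)/(2.1×8.2) = 0.3961
P(3)/P(0) = (3.1×2.2×1.0)/(2.1×8.2×7.6) = 0.05211

Normalization: ∑ P(n) = 1
P(0) × (1.0000 + 1.4762 + 0.3961 + 0.05211) = 1
P(0) × 2.9244 = 1
P(0) = 1/2.9244 = 0.3420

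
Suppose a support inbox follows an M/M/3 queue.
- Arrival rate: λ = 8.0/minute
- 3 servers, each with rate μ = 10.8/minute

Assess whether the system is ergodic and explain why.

Stability requires ρ = λ/(cμ) < 1
ρ = 8.0/(3 × 10.8) = 8.0/32.40 = 0.2469
Since 0.2469 < 1, the system is STABLE.
The servers are busy 24.69% of the time.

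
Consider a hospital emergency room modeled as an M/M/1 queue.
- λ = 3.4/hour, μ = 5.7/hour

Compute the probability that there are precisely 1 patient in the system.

ρ = λ/μ = 3.4/5.7 = 0.5965
P(n) = (1-ρ)ρⁿ
P(1) = (1-0.5965) × 0.5965^1
P(1) = 0.4035 × 0.5965
P(1) = 0.2407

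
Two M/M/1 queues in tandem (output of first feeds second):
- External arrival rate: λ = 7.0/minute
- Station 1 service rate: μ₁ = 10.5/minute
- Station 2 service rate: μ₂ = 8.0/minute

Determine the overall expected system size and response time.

By Jackson's theorem, each station behaves as independent M/M/1.
Station 1: ρ₁ = 7.0/10.5 = 0.6667, L₁ = ρ₁/(1-ρ₁) = λ/(μ₁-λ) = 7.0/3.50 = 2.0000
Station 2: ρ₂ = 7.0/8.0 = 0.8750, L₂ = ρ₂/(1-ρ₂) = λ/(μ₂-λ) = 7.0/1.00 = 7.0000
Total: L = L₁ + L₂ = 2.0000 + 7.0000 = 9.0000
W = L/λ = 9.0000/7.0 = 1.2857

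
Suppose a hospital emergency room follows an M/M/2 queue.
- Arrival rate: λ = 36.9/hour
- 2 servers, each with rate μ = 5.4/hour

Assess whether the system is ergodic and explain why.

Stability requires ρ = λ/(cμ) < 1
ρ = 36.9/(2 × 5.4) = 36.9/10.80 = 3.4167
Since 3.4167 ≥ 1, the system is UNSTABLE.
Need c > λ/μ = 36.9/5.4 = 6.83.
Minimum servers needed: c = 7.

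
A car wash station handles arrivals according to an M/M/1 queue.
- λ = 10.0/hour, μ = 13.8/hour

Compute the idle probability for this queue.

ρ = λ/μ = 10.0/13.8 = 0.7246
P(0) = 1 - ρ = 1 - 0.7246 = 0.2754
The server is idle 27.54% of the time.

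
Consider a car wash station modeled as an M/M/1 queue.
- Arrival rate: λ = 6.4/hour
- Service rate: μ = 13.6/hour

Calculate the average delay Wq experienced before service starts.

First, compute utilization: ρ = λ/μ = 6.4/13.6 = 0.4706
For M/M/1: Wq = λ/(μ(μ-λ))
Wq = 6.4/(13.6 × (13.6-6.4))
Wq = 6.4/(13.6 × 7.20)
Wq = 0.06536 hours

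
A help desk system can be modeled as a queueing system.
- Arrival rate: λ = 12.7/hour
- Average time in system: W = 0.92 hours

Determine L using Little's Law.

Little's Law: L = λW
L = 12.7 × 0.92 = 11.6840 tickets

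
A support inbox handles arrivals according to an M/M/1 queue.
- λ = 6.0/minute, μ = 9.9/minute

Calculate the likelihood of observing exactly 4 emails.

ρ = λ/μ = 6.0/9.9 = 0.60606
P(n) = (1-ρ)ρⁿ
P(4) = (1-0.60606) × 0.60606^4
P(4) = 0.39394 × 0.13492
P(4) = 0.05315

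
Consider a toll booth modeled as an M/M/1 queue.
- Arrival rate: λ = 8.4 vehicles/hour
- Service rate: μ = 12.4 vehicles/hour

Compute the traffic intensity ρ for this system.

Server utilization: ρ = λ/μ
ρ = 8.4/12.4 = 0.6774
The server is busy 67.74% of the time.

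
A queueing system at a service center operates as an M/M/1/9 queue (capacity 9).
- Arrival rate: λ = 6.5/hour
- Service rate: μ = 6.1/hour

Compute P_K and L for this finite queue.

ρ = λ/μ = 6.5/6.1 = 1.065574
P₀ = (1-ρ)/(1-ρ^(K+1)) = (1-1.065574)/(1-1.065574^10) = -0.06557/-0.8873 = 0.07390
P_K = P₀×ρ^K = 0.07390 × 1.065574^9 = 0.07390 × 1.7711 = 0.1309
Blocking probability P_9 = 0.1309 (13.09%)
L = ρ[1 - (K+1)ρ^K + Kρ^(K+1)] / [(1-ρ)(1-ρ^(K+1))]
L = 1.065574 × (1 - 10×1.7711386 + 9×1.8872792) / ((1 - 1.065574) × (1 - 1.8872792)) = 5.0205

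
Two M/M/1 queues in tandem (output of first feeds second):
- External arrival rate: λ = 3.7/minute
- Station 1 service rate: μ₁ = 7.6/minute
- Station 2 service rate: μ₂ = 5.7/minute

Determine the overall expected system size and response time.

By Jackson's theorem, each station behaves as independent M/M/1.
Station 1: ρ₁ = 3.7/7.6 = 0.4868, L₁ = ρ₁/(1-ρ₁) = λ/(μ₁-λ) = 3.7/3.90 = 0.9487
Station 2: ρ₂ = 3.7/5.7 = 0.6491, L₂ = ρ₂/(1-ρ₂) = λ/(μ₂-λ) = 3.7/2.00 = 1.8500
Total: L = L₁ + L₂ = 0.9487 + 1.8500 = 2.7987
W = L/λ = 2.7987/3.7 = 0.7564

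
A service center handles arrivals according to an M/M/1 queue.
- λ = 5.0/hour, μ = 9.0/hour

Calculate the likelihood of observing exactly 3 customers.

ρ = λ/μ = 5.0/9.0 = 0.55556
P(n) = (1-ρ)ρⁿ
P(3) = (1-0.55556) × 0.55556^3
P(3) = 0.4444 × 0.1715
P(3) = 0.07621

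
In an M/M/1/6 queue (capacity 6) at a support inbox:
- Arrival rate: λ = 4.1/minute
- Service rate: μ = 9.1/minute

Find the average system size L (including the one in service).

ρ = λ/μ = 4.1/9.1 = 0.45055
P₀ = (1-ρ)/(1-ρ^(K+1)) = (1-0.45055)/(1-0.45055^7) = 0.5494/0.9962 = 0.5515
P_K = P₀×ρ^K = 0.5515 × 0.45055^6 = 0.5515 × 0.008365 = 0.004613
L = ρ[1 - (K+1)ρ^K + Kρ^(K+1)] / [(1-ρ)(1-ρ^(K+1))]
L = 0.45055 × (1 - 7×0.008365 + 6×0.003769) / ((1 - 0.45055) × (1 - 0.003769)) = 0.7935 emails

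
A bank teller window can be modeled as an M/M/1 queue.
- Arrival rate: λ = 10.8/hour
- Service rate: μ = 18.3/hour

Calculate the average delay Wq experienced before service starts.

First, compute utilization: ρ = λ/μ = 10.8/18.3 = 0.5902
For M/M/1: Wq = λ/(μ(μ-λ))
Wq = 10.8/(18.3 × (18.3-10.8))
Wq = 10.8/(18.3 × 7.50)
Wq = 0.07869 hours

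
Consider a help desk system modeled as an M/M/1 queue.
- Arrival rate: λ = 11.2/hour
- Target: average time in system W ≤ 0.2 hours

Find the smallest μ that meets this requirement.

For M/M/1: W = 1/(μ-λ)
Need W ≤ 0.2, so 1/(μ-λ) ≤ 0.2
μ - λ ≥ 1/0.2 = 5.0000
μ ≥ 11.2 + 5.0000 = 16.2000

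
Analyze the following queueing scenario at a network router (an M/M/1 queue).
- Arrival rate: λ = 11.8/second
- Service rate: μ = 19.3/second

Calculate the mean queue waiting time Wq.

First, compute utilization: ρ = λ/μ = 11.8/19.3 = 0.6114
For M/M/1: Wq = λ/(μ(μ-λ))
Wq = 11.8/(19.3 × (19.3-11.8))
Wq = 11.8/(19.3 × 7.50)
Wq = 0.08152 seconds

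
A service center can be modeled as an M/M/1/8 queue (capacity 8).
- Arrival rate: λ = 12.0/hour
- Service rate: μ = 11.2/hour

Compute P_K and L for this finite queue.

ρ = λ/μ = 12.0/11.2 = 1.07143
P₀ = (1-ρ)/(1-ρ^(K+1)) = (1-1.07143)/(1-1.07143^9) = -0.07143/-0.8607 = 0.08299
P_K = P₀×ρ^K = 0.08299 × 1.07143^8 = 0.08299 × 1.7366 = 0.1441
Blocking probability P_8 = 0.1441 (14.41%)
L = ρ[1 - (K+1)ρ^K + Kρ^(K+1)] / [(1-ρ)(1-ρ^(K+1))]
L = 1.07143 × (1 - 9×1.7366425 + 8×1.8606908) / ((1 - 1.07143) × (1 - 1.8606908)) = 4.4570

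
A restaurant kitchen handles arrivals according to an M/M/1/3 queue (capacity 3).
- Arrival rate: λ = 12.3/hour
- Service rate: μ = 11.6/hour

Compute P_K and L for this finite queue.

ρ = λ/μ = 12.3/11.6 = 1.06034
P₀ = (1-ρ)/(1-ρ^(K+1)) = (1-1.06034)/(1-1.06034^4) = -0.06034/-0.2641 = 0.2285
P_K = P₀×ρ^K = 0.2285 × 1.06034^3 = 0.2285 × 1.1922 = 0.2724
Blocking probability P_3 = 0.2724 (27.24%)
L = ρ[1 - (K+1)ρ^K + Kρ^(K+1)] / [(1-ρ)(1-ρ^(K+1))]
L = 1.06034 × (1 - 4×1.1921624 + 3×1.2640975) / ((1 - 1.06034) × (1 - 1.2640975)) = 1.5732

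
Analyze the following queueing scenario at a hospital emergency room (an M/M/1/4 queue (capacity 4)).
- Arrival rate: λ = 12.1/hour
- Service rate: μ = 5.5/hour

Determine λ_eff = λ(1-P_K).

ρ = λ/μ = 12.1/5.5 = 2.2000
P₀ = (1-ρ)/(1-ρ^(K+1)) = (1-2.2000)/(1-2.2000^5) = -1.2000/-50.5363 = 0.02375
P_K = P₀×ρ^K = 0.023745 × 2.2000^4 = 0.023745 × 23.4256 = 0.5562
λ_eff = λ(1-P_K) = 12.1 × (1 - 0.55625) = 12.1 × 0.44375 = 5.3694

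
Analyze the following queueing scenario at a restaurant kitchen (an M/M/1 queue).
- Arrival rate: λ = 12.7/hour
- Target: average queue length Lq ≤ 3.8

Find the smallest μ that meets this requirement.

For M/M/1: Lq = λ²/(μ(μ-λ))
Need Lq ≤ 3.8, i.e. μ(μ-λ) ≥ λ²/3.8
μ² - 12.7μ - 161.29/3.8 ≥ 0  →  μ² - 12.7μ - 42.4447368 ≥ 0
Quadratic formula (positive root): μ = [λ + √(λ² + 4×42.4447368)]/2
Discriminant: 161.29 + 4×42.4447368 = 331.068947, √331.068947 = 18.1953001
μ ≥ (12.7 + 18.1953001)/2 = 15.4477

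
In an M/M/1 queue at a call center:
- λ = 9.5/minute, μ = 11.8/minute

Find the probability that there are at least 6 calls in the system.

ρ = λ/μ = 9.5/11.8 = 0.8051
P(N ≥ n) = ρⁿ
P(N ≥ 6) = 0.8051^6
P(N ≥ 6) = 0.2723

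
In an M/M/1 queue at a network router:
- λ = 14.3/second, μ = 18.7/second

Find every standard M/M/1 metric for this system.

Step 1: ρ = λ/μ = 14.3/18.7 = 0.7647
Step 2: L = λ/(μ-λ) = 14.3/4.40 = 3.2500
Step 3: Lq = λ²/(μ(μ-λ)) = 204.49/(18.7×4.40) = 2.4853
Step 4: W = 1/(μ-λ) = 1/4.40 = 0.22727
Step 5: Wq = λ/(μ(μ-λ)) = 14.3/(18.7×4.40) = 0.1738
Step 6: P(0) = 1-ρ = 0.2353
Verify: L = λW = 14.3×0.22727 = 3.2500 ✔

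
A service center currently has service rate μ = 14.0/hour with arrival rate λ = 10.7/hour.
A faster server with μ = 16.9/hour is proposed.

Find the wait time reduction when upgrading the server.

System 1: ρ₁ = 10.7/14.0 = 0.7643, W₁ = 1/(14.0-10.7) = 0.3030
System 2: ρ₂ = 10.7/16.9 = 0.6331, W₂ = 1/(16.9-10.7) = 0.1613
Improvement: (W₁-W₂)/W₁ = (0.3030-0.1613)/0.3030 = 46.77%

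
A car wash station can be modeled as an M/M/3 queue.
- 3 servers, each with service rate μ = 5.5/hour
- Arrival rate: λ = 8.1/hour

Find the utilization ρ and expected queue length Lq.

Traffic intensity: ρ = λ/(cμ) = 8.1/(3×5.5) = 0.4909
Since ρ = 0.4909 < 1, system is stable.
Offered load a = λ/μ = cρ = 8.1/5.5 = 1.4727
P₀ = [ Σₙ₌₀^2 aⁿ/n! + a^3/(3!(1-ρ)) ]⁻¹
Σ = a^0/0! + a^1/1! + a^2/2! = 1.0000 + 1.4727 + 1.0845 = 3.5572
a^3/(3!(1-ρ)) = 3.1942/(6 × 0.5091) = 1.0457
P₀ = 1/(3.5572 + 1.0457) = 0.2173
Lq = P₀·a^3·ρ / (3!(1-ρ)²) = 0.2173 × 3.1942 × 0.4909 / (6 × 0.2592) = 0.2191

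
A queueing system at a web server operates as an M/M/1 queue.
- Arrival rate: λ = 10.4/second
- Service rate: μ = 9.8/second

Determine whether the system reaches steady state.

Stability requires ρ = λ/(cμ) < 1
ρ = 10.4/(1 × 9.8) = 10.4/9.80 = 1.0612
Since 1.0612 ≥ 1, the system is UNSTABLE.
Queue grows without bound. Need μ > λ = 10.4.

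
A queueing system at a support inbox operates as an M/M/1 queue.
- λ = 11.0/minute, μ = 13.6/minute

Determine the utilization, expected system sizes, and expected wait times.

Step 1: ρ = λ/μ = 11.0/13.6 = 0.8088
Step 2: L = λ/(μ-λ) = 11.0/2.60 = 4.2308
Step 3: Lq = λ²/(μ(μ-λ)) = 121.00/(13.6×2.60) = 3.4219
Step 4: W = 1/(μ-λ) = 1/2.60 = 0.38462
Step 5: Wq = λ/(μ(μ-λ)) = 11.0/(13.6×2.60) = 0.3111
Step 6: P(0) = 1-ρ = 0.1912
Verify: L = λW = 11.0×0.38462 = 4.2308 ✔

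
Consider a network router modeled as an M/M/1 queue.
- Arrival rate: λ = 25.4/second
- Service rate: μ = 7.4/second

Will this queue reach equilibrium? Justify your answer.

Stability requires ρ = λ/(cμ) < 1
ρ = 25.4/(1 × 7.4) = 25.4/7.40 = 3.4324
Since 3.4324 ≥ 1, the system is UNSTABLE.
Queue grows without bound. Need μ > λ = 25.4.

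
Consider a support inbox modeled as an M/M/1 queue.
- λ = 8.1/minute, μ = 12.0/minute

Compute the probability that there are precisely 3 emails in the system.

ρ = λ/μ = 8.1/12.0 = 0.6750
P(n) = (1-ρ)ρⁿ
P(3) = (1-0.6750) × 0.6750^3
P(3) = 0.32500 × 0.30755
P(3) = 0.09995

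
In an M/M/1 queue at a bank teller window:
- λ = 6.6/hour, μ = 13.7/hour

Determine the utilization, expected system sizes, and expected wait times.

Step 1: ρ = λ/μ = 6.6/13.7 = 0.4818
Step 2: L = λ/(μ-λ) = 6.6/7.10 = 0.9296
Step 3: Lq = λ²/(μ(μ-λ)) = 43.56/(13.7×7.10) = 0.4478
Step 4: W = 1/(μ-λ) = 1/7.10 = 0.14085
Step 5: Wq = λ/(μ(μ-λ)) = 6.6/(13.7×7.10) = 0.06785
Step 6: P(0) = 1-ρ = 0.5182
Verify: L = λW = 6.6×0.14085 = 0.9296 ✔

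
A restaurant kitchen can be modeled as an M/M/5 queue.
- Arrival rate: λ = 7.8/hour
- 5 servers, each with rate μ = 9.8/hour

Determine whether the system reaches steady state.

Stability requires ρ = λ/(cμ) < 1
ρ = 7.8/(5 × 9.8) = 7.8/49.00 = 0.1592
Since 0.1592 < 1, the system is STABLE.
The servers are busy 15.92% of the time.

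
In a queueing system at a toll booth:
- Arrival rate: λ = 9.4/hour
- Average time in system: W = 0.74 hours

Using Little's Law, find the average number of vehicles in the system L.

Little's Law: L = λW
L = 9.4 × 0.74 = 6.9560 vehicles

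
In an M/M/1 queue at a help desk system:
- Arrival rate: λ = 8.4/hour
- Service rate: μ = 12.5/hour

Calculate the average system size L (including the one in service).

ρ = λ/μ = 8.4/12.5 = 0.6720
For M/M/1: L = λ/(μ-λ)
L = 8.4/(12.5-8.4) = 8.4/4.10
L = 2.0488 tickets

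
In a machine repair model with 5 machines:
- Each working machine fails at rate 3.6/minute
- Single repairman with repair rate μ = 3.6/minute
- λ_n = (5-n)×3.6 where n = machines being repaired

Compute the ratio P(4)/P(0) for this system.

P(4)/P(0) = ∏_{i=0}^{4-1} λ_i/μ_{i+1}
= (5-0)×3.6/3.6 × (5-1)×3.6/3.6 × (5-2)×3.6/3.6 × (5-3)×3.6/3.6
= 120.0000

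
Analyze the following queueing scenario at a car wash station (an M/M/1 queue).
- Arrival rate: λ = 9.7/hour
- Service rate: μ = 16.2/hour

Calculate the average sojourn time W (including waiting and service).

First, compute utilization: ρ = λ/μ = 9.7/16.2 = 0.5988
For M/M/1: W = 1/(μ-λ)
W = 1/(16.2-9.7) = 1/6.50
W = 0.1538 hours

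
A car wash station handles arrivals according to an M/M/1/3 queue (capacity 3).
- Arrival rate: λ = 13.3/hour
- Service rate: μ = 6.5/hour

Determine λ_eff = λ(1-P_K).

ρ = λ/μ = 13.3/6.5 = 2.0462
P₀ = (1-ρ)/(1-ρ^(K+1)) = (1-2.0462)/(1-2.0462^4) = -1.0462/-16.5304 = 0.06329
P_K = P₀×ρ^K = 0.06329 × 2.0462^3 = 0.06329 × 8.5673 = 0.5422
λ_eff = λ(1-P_K) = 13.3 × (1 - 0.54221) = 13.3 × 0.45779 = 6.0886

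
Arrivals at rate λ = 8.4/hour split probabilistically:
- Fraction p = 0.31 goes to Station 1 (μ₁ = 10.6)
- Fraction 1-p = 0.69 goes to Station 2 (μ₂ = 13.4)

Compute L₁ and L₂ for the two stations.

Effective rates: λ₁ = 8.4×0.31 = 2.604, λ₂ = 8.4×0.69 = 5.796
Station 1: ρ₁ = 2.604/10.6 = 0.2457, L₁ = ρ₁/(1-ρ₁) = 0.2457/(1-0.2457) = 0.3257
Station 2: ρ₂ = 5.796/13.4 = 0.43254, L₂ = ρ₂/(1-ρ₂) = 0.43254/(1-0.43254) = 0.7622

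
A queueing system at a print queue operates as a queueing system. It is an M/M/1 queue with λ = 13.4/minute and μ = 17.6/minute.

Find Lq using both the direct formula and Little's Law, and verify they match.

Method 1 (direct): Lq = λ²/(μ(μ-λ)) = 179.56/(17.6 × 4.20) = 2.4291

Method 2 (Little's Law):
W = 1/(μ-λ) = 1/4.20 = 0.238095
Wq = W - 1/μ = 0.238095 - 0.0568182 = 0.181277
Lq = λWq = 13.4 × 0.181277 = 2.4291 ✔ (matches Method 1)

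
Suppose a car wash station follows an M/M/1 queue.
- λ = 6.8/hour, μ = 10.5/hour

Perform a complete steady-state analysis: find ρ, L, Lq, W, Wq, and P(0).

Step 1: ρ = λ/μ = 6.8/10.5 = 0.6476
Step 2: L = λ/(μ-λ) = 6.8/3.70 = 1.8378
Step 3: Lq = λ²/(μ(μ-λ)) = 46.24/(10.5×3.70) = 1.1902
Step 4: W = 1/(μ-λ) = 1/3.70 = 0.27027
Step 5: Wq = λ/(μ(μ-λ)) = 6.8/(10.5×3.70) = 0.1750
Step 6: P(0) = 1-ρ = 0.3524
Verify: L = λW = 6.8×0.27027 = 1.8378 ✔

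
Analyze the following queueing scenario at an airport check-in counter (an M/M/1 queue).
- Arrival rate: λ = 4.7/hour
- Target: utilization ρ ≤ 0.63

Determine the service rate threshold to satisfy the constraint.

ρ = λ/μ, so μ = λ/ρ
μ ≥ 4.7/0.63 = 7.4603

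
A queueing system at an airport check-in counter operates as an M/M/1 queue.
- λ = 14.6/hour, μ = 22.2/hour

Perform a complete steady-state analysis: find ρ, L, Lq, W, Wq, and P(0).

Step 1: ρ = λ/μ = 14.6/22.2 = 0.6577
Step 2: L = λ/(μ-λ) = 14.6/7.60 = 1.9211
Step 3: Lq = λ²/(μ(μ-λ)) = 213.16/(22.2×7.60) = 1.2634
Step 4: W = 1/(μ-λ) = 1/7.60 = 0.13158
Step 5: Wq = λ/(μ(μ-λ)) = 14.6/(22.2×7.60) = 0.08653
Step 6: P(0) = 1-ρ = 0.3423
Verify: L = λW = 14.6×0.13158 = 1.9211 ✔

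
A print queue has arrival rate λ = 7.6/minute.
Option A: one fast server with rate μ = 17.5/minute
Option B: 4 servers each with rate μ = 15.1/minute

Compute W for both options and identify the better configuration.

Option A: single server μ = 17.5 (M/M/1)
  ρ_A = 7.6/17.5 = 0.4343
  W_A = 1/(μ-λ) = 1/(17.5-7.6) = 1/9.90 = 0.1010

Option B: 4 servers μ = 15.1 (M/M/4)
  ρ_B = λ/(cμ) = 7.6/(4×15.1) = 0.1258
  Offered load a = λ/μ = cρ = 7.6/15.1 = 0.5033
  P₀ = [ Σₙ₌₀^3 aⁿ/n! + a^4/(4!(1-ρ)) ]⁻¹
  Σ = a^0/0! + a^1/1! + a^2/2! + a^3/3! = 1.0000 + 0.5033 + 0.1267 + 0.02125 = 1.6512
  a^4/(4!(1-ρ)) = 0.06417/(24 × 0.8742) = 0.003059
  P₀ = 1/(1.6512 + 0.003059) = 0.6045
  Lq = P₀·a^4·ρ / (4!(1-ρ)²) = 0.6045 × 0.06417 × 0.1258 / (24 × 0.7642) = 0.0002661
  Wq_B = Lq/λ = 0.00026614/7.6 = 0.000035018
  W_B = Wq_B + 1/μ = 0.000035018 + 0.066225 = 0.06626

Since W_B = 0.06626 < W_A = 0.1010, Option B (multiple servers) has the shorter time in system.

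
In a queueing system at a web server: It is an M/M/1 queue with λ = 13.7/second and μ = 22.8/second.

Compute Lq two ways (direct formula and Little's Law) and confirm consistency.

Method 1 (direct): Lq = λ²/(μ(μ-λ)) = 187.69/(22.8 × 9.10) = 0.9046

Method 2 (Little's Law):
W = 1/(μ-λ) = 1/9.10 = 0.10989
Wq = W - 1/μ = 0.10989 - 0.043860 = 0.06603
Lq = λWq = 13.7 × 0.06603 = 0.9046 ✔ (matches Method 1)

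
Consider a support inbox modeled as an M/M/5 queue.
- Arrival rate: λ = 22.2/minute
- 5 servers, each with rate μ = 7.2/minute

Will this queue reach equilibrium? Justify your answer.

Stability requires ρ = λ/(cμ) < 1
ρ = 22.2/(5 × 7.2) = 22.2/36.00 = 0.6167
Since 0.6167 < 1, the system is STABLE.
The servers are busy 61.67% of the time.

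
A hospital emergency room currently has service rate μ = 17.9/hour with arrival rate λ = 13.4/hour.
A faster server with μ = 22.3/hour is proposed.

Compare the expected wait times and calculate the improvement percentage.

System 1: ρ₁ = 13.4/17.9 = 0.7486, W₁ = 1/(17.9-13.4) = 0.22222
System 2: ρ₂ = 13.4/22.3 = 0.6009, W₂ = 1/(22.3-13.4) = 0.11236
Improvement: (W₁-W₂)/W₁ = (0.22222-0.11236)/0.22222 = 49.44%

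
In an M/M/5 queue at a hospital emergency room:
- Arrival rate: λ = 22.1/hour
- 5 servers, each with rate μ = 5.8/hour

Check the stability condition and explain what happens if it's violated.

Stability requires ρ = λ/(cμ) < 1
ρ = 22.1/(5 × 5.8) = 22.1/29.00 = 0.7621
Since 0.7621 < 1, the system is STABLE.
The servers are busy 76.21% of the time.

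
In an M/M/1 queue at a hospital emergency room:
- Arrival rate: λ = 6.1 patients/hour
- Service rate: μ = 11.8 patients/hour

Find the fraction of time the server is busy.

Server utilization: ρ = λ/μ
ρ = 6.1/11.8 = 0.5169
The server is busy 51.69% of the time.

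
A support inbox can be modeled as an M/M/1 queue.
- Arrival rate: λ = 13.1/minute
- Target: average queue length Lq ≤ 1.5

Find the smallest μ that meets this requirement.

For M/M/1: Lq = λ²/(μ(μ-λ))
Need Lq ≤ 1.5, i.e. μ(μ-λ) ≥ λ²/1.5
μ² - 13.1μ - 171.61/1.5 ≥ 0  →  μ² - 13.1μ - 114.40667 ≥ 0
Quadratic formula (positive root): μ = [λ + √(λ² + 4×114.40667)]/2
Discriminant: 171.61 + 4×114.40667 = 629.2367, √629.2367 = 25.0846
μ ≥ (13.1 + 25.0846)/2 = 19.0923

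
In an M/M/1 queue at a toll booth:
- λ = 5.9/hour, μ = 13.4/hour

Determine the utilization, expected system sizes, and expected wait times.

Step 1: ρ = λ/μ = 5.9/13.4 = 0.4403
Step 2: L = λ/(μ-λ) = 5.9/7.50 = 0.7867
Step 3: Lq = λ²/(μ(μ-λ)) = 34.81/(13.4×7.50) = 0.3464
Step 4: W = 1/(μ-λ) = 1/7.50 = 0.133333
Step 5: Wq = λ/(μ(μ-λ)) = 5.9/(13.4×7.50) = 0.05871
Step 6: P(0) = 1-ρ = 0.5597
Verify: L = λW = 5.9×0.133333 = 0.7867 ✔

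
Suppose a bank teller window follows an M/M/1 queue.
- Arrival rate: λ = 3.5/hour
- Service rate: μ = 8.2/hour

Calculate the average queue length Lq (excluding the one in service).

ρ = λ/μ = 3.5/8.2 = 0.4268
For M/M/1: Lq = λ²/(μ(μ-λ))
Lq = 12.25/(8.2 × 4.70)
Lq = 0.3179 transactions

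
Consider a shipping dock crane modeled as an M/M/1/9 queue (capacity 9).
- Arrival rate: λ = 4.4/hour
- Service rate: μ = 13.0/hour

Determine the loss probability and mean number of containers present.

ρ = λ/μ = 4.4/13.0 = 0.33846
P₀ = (1-ρ)/(1-ρ^(K+1)) = (1-0.33846)/(1-0.33846^10) = 0.66154/0.99998 = 0.6616
P_K = P₀×ρ^K = 0.6616 × 0.33846^9 = 0.6616 × 0.00005829 = 0.00003856
Blocking probability P_9 = 0.00003856 (0.003856%)
L = ρ[1 - (K+1)ρ^K + Kρ^(K+1)] / [(1-ρ)(1-ρ^(K+1))]
L = 0.33846 × (1 - 10×0.00005829 + 9×0.00001973) / ((1 - 0.33846) × (1 - 0.00001973)) = 0.5114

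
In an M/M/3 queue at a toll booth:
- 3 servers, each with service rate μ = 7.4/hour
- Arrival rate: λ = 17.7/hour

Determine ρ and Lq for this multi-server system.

Traffic intensity: ρ = λ/(cμ) = 17.7/(3×7.4) = 0.7973
Since ρ = 0.7973 < 1, system is stable.
Offered load a = λ/μ = cρ = 17.7/7.4 = 2.3919
P₀ = [ Σₙ₌₀^2 aⁿ/n! + a^3/(3!(1-ρ)) ]⁻¹
Σ = a^0/0! + a^1/1! + a^2/2! = 1.0000 + 2.3919 + 2.8606 = 6.2525
a^3/(3!(1-ρ)) = 13.6844/(6 × 0.202703) = 11.2516
P₀ = 1/(6.2525 + 11.2516) = 0.05713
Lq = P₀·a^3·ρ / (3!(1-ρ)²) = 0.05713 × 13.6844 × 0.7973 / (6 × 0.04109) = 2.5283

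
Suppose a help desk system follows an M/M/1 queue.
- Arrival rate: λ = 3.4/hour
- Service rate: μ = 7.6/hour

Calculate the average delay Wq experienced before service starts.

First, compute utilization: ρ = λ/μ = 3.4/7.6 = 0.4474
For M/M/1: Wq = λ/(μ(μ-λ))
Wq = 3.4/(7.6 × (7.6-3.4))
Wq = 3.4/(7.6 × 4.20)
Wq = 0.1065 hours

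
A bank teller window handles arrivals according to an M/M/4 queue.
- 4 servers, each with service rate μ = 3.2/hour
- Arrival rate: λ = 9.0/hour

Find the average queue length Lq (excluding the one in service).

Traffic intensity: ρ = λ/(cμ) = 9.0/(4×3.2) = 0.7031
Since ρ = 0.7031 < 1, system is stable.
Offered load a = λ/μ = cρ = 9.0/3.2 = 2.8125
P₀ = [ Σₙ₌₀^3 aⁿ/n! + a^4/(4!(1-ρ)) ]⁻¹
Σ = a^0/0! + a^1/1! + a^2/2! + a^3/3! = 1.0000 + 2.8125 + 3.9551 + 3.7079 = 11.4755
a^4/(4!(1-ρ)) = 62.5706/(24 × 0.296875) = 8.7818
P₀ = 1/(11.4755 + 8.7818) = 0.04936
Lq = P₀·a^4·ρ / (4!(1-ρ)²) = 0.04936 × 62.5706 × 0.7031 / (24 × 0.08813) = 1.0267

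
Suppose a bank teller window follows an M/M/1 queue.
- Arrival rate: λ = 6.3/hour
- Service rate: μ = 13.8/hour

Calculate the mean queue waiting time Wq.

First, compute utilization: ρ = λ/μ = 6.3/13.8 = 0.4565
For M/M/1: Wq = λ/(μ(μ-λ))
Wq = 6.3/(13.8 × (13.8-6.3))
Wq = 6.3/(13.8 × 7.50)
Wq = 0.06087 hours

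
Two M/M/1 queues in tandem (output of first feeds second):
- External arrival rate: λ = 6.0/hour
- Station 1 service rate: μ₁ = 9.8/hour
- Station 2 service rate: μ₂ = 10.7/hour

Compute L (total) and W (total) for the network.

By Jackson's theorem, each station behaves as independent M/M/1.
Station 1: ρ₁ = 6.0/9.8 = 0.6122, L₁ = ρ₁/(1-ρ₁) = λ/(μ₁-λ) = 6.0/3.80 = 1.5789
Station 2: ρ₂ = 6.0/10.7 = 0.5607, L₂ = ρ₂/(1-ρ₂) = λ/(μ₂-λ) = 6.0/4.70 = 1.2766
Total: L = L₁ + L₂ = 1.5789 + 1.2766 = 2.8555
W = L/λ = 2.8555/6.0 = 0.4759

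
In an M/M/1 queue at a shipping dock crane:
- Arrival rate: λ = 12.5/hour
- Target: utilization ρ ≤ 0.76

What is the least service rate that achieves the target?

ρ = λ/μ, so μ = λ/ρ
μ ≥ 12.5/0.76 = 16.4474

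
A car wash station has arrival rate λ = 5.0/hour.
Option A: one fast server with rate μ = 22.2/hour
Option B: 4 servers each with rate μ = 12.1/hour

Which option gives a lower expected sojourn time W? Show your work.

Option A: single server μ = 22.2 (M/M/1)
  ρ_A = 5.0/22.2 = 0.2252
  W_A = 1/(μ-λ) = 1/(22.2-5.0) = 1/17.20 = 0.05814

Option B: 4 servers μ = 12.1 (M/M/4)
  ρ_B = λ/(cμ) = 5.0/(4×12.1) = 0.1033
  Offered load a = λ/μ = cρ = 5.0/12.1 = 0.4132
  P₀ = [ Σₙ₌₀^3 aⁿ/n! + a^4/(4!(1-ρ)) ]⁻¹
  Σ = a^0/0! + a^1/1! + a^2/2! + a^3/3! = 1.0000 + 0.41322 + 0.085377 + 0.011760 = 1.5104
  a^4/(4!(1-ρ)) = 0.02916/(24 × 0.8967) = 0.001355
  P₀ = 1/(1.5104 + 0.001355) = 0.6615
  Lq = P₀·a^4·ρ / (4!(1-ρ)²) = 0.6615 × 0.02916 × 0.1033 / (24 × 0.8041) = 0.0001033
  Wq_B = Lq/λ = 0.00010325/5.0 = 0.000020650
  W_B = Wq_B + 1/μ = 0.000020650 + 0.082645 = 0.08267

Since W_A = 0.05814 < W_B = 0.08267, Option A (single fast server) has the shorter time in system.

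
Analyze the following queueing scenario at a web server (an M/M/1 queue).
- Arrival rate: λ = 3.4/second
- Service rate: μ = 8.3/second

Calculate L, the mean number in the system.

ρ = λ/μ = 3.4/8.3 = 0.4096
For M/M/1: L = λ/(μ-λ)
L = 3.4/(8.3-3.4) = 3.4/4.90
L = 0.6939 requests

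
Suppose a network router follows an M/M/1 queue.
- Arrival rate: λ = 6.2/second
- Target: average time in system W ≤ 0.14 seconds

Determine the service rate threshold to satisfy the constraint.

For M/M/1: W = 1/(μ-λ)
Need W ≤ 0.14, so 1/(μ-λ) ≤ 0.14
μ - λ ≥ 1/0.14 = 7.1429
μ ≥ 6.2 + 7.1429 = 13.3429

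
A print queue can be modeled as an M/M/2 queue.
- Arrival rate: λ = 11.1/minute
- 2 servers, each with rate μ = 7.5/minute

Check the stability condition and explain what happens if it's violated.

Stability requires ρ = λ/(cμ) < 1
ρ = 11.1/(2 × 7.5) = 11.1/15.00 = 0.7400
Since 0.7400 < 1, the system is STABLE.
The servers are busy 74.00% of the time.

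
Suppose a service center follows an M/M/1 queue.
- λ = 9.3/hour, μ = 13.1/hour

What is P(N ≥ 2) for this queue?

ρ = λ/μ = 9.3/13.1 = 0.7099
P(N ≥ n) = ρⁿ
P(N ≥ 2) = 0.7099^2
P(N ≥ 2) = 0.5040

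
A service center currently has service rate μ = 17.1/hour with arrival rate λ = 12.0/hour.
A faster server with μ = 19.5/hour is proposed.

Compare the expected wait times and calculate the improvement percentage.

System 1: ρ₁ = 12.0/17.1 = 0.7018, W₁ = 1/(17.1-12.0) = 0.19608
System 2: ρ₂ = 12.0/19.5 = 0.6154, W₂ = 1/(19.5-12.0) = 0.13333
Improvement: (W₁-W₂)/W₁ = (0.19608-0.13333)/0.19608 = 32.00%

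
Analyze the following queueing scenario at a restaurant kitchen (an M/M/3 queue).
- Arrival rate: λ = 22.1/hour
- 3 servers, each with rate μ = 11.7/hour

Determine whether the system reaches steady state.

Stability requires ρ = λ/(cμ) < 1
ρ = 22.1/(3 × 11.7) = 22.1/35.10 = 0.6296
Since 0.6296 < 1, the system is STABLE.
The servers are busy 62.96% of the time.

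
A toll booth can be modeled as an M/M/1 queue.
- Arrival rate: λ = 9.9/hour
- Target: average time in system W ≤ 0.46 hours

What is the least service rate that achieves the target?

For M/M/1: W = 1/(μ-λ)
Need W ≤ 0.46, so 1/(μ-λ) ≤ 0.46
μ - λ ≥ 1/0.46 = 2.1739
μ ≥ 9.9 + 2.1739 = 12.0739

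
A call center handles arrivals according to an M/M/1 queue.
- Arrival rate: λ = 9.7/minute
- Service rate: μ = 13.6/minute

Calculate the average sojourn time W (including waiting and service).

First, compute utilization: ρ = λ/μ = 9.7/13.6 = 0.7132
For M/M/1: W = 1/(μ-λ)
W = 1/(13.6-9.7) = 1/3.90
W = 0.2564 minutes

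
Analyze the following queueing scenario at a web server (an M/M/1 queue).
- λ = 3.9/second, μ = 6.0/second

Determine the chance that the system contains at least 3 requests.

ρ = λ/μ = 3.9/6.0 = 0.6500
P(N ≥ n) = ρⁿ
P(N ≥ 3) = 0.6500^3
P(N ≥ 3) = 0.2746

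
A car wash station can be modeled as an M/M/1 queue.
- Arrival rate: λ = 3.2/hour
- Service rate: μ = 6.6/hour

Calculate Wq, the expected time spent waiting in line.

First, compute utilization: ρ = λ/μ = 3.2/6.6 = 0.4848
For M/M/1: Wq = λ/(μ(μ-λ))
Wq = 3.2/(6.6 × (6.6-3.2))
Wq = 3.2/(6.6 × 3.40)
Wq = 0.1426 hours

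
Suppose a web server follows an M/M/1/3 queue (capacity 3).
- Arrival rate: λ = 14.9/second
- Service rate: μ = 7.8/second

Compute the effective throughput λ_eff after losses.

ρ = λ/μ = 14.9/7.8 = 1.9103
P₀ = (1-ρ)/(1-ρ^(K+1)) = (1-1.9103)/(1-1.9103^4) = -0.9103/-12.3170 = 0.07391
P_K = P₀×ρ^K = 0.07391 × 1.9103^3 = 0.07391 × 6.9712 = 0.5152
λ_eff = λ(1-P_K) = 14.9 × (1 - 0.5152) = 14.9 × 0.4848 = 7.2235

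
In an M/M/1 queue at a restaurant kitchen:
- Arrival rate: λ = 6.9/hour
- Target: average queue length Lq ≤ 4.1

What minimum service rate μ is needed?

For M/M/1: Lq = λ²/(μ(μ-λ))
Need Lq ≤ 4.1, i.e. μ(μ-λ) ≥ λ²/4.1
μ² - 6.9μ - 47.61/4.1 ≥ 0  →  μ² - 6.9μ - 11.6122 ≥ 0
Quadratic formula (positive root): μ = [λ + √(λ² + 4×11.6122)]/2
Discriminant: 47.61 + 4×11.6122 = 94.0588, √94.0588 = 9.6984
μ ≥ (6.9 + 9.6984)/2 = 8.2992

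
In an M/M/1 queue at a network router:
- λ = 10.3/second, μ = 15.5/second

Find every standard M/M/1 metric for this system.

Step 1: ρ = λ/μ = 10.3/15.5 = 0.6645
Step 2: L = λ/(μ-λ) = 10.3/5.20 = 1.9808
Step 3: Lq = λ²/(μ(μ-λ)) = 106.09/(15.5×5.20) = 1.3163
Step 4: W = 1/(μ-λ) = 1/5.20 = 0.19231
Step 5: Wq = λ/(μ(μ-λ)) = 10.3/(15.5×5.20) = 0.1278
Step 6: P(0) = 1-ρ = 0.3355
Verify: L = λW = 10.3×0.19231 = 1.9808 ✔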